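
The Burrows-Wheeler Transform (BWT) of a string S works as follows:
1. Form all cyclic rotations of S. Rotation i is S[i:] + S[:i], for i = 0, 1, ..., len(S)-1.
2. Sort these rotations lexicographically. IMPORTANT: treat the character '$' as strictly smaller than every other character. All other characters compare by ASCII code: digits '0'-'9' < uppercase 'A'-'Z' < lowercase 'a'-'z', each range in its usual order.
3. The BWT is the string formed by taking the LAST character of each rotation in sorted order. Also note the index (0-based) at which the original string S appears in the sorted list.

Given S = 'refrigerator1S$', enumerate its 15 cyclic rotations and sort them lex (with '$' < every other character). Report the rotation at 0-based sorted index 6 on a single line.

All 15 rotations (rotation i = S[i:]+S[:i]):
  rot[0] = refrigerator1S$
  rot[1] = efrigerator1S$r
  rot[2] = frigerator1S$re
  rot[3] = rigerator1S$ref
  rot[4] = igerator1S$refr
  rot[5] = gerator1S$refri
  rot[6] = erator1S$refrig
  rot[7] = rator1S$refrige
  rot[8] = ator1S$refriger
  rot[9] = tor1S$refrigera
  rot[10] = or1S$refrigerat
  rot[11] = r1S$refrigerato
  rot[12] = 1S$refrigerator
  rot[13] = S$refrigerator1
  rot[14] = $refrigerator1S
Sorted (with $ < everything):
  sorted[0] = $refrigerator1S
  sorted[1] = 1S$refrigerator
  sorted[2] = S$refrigerator1
  sorted[3] = ator1S$refriger
  sorted[4] = efrigerator1S$r
  sorted[5] = erator1S$refrig
  sorted[6] = frigerator1S$re
  sorted[7] = gerator1S$refri
  sorted[8] = igerator1S$refr
  sorted[9] = or1S$refrigerat
  sorted[10] = r1S$refrigerato
  sorted[11] = rator1S$refrige
  sorted[12] = refrigerator1S$
  sorted[13] = rigerator1S$ref
  sorted[14] = tor1S$refrigera
sorted[6] = frigerator1S$re

Answer: frigerator1S$re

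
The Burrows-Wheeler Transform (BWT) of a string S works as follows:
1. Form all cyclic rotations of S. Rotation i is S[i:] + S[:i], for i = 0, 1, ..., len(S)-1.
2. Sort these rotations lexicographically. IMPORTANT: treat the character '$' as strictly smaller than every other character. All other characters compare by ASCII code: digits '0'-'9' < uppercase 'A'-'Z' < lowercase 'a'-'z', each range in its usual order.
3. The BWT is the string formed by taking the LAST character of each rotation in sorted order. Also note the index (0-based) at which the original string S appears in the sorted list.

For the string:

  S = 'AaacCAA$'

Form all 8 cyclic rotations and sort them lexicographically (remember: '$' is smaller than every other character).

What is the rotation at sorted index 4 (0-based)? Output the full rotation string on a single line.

All 8 rotations (rotation i = S[i:]+S[:i]):
  rot[0] = AaacCAA$
  rot[1] = aacCAA$A
  rot[2] = acCAA$Aa
  rot[3] = cCAA$Aaa
  rot[4] = CAA$Aaac
  rot[5] = AA$AaacC
  rot[6] = A$AaacCA
  rot[7] = $AaacCAA
Sorted (with $ < everything):
  sorted[0] = $AaacCAA
  sorted[1] = A$AaacCA
  sorted[2] = AA$AaacC
  sorted[3] = AaacCAA$
  sorted[4] = CAA$Aaac
  sorted[5] = aacCAA$A
  sorted[6] = acCAA$Aa
  sorted[7] = cCAA$Aaa
sorted[4] = CAA$Aaac

Answer: CAA$Aaac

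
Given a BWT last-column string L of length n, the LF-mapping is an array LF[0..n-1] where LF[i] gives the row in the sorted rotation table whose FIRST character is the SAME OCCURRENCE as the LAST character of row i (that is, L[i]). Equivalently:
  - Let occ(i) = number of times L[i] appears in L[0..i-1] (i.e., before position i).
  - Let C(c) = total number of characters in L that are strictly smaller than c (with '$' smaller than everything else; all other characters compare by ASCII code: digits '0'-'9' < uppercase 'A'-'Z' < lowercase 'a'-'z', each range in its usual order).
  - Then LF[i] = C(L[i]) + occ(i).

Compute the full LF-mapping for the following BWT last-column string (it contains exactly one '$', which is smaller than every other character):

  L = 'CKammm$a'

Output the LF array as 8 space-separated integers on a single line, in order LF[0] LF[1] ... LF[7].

Char counts: '$':1, 'C':1, 'K':1, 'a':2, 'm':3
C (first-col start): C('$')=0, C('C')=1, C('K')=2, C('a')=3, C('m')=5
L[0]='C': occ=0, LF[0]=C('C')+0=1+0=1
L[1]='K': occ=0, LF[1]=C('K')+0=2+0=2
L[2]='a': occ=0, LF[2]=C('a')+0=3+0=3
L[3]='m': occ=0, LF[3]=C('m')+0=5+0=5
L[4]='m': occ=1, LF[4]=C('m')+1=5+1=6
L[5]='m': occ=2, LF[5]=C('m')+2=5+2=7
L[6]='$': occ=0, LF[6]=C('$')+0=0+0=0
L[7]='a': occ=1, LF[7]=C('a')+1=3+1=4

Answer: 1 2 3 5 6 7 0 4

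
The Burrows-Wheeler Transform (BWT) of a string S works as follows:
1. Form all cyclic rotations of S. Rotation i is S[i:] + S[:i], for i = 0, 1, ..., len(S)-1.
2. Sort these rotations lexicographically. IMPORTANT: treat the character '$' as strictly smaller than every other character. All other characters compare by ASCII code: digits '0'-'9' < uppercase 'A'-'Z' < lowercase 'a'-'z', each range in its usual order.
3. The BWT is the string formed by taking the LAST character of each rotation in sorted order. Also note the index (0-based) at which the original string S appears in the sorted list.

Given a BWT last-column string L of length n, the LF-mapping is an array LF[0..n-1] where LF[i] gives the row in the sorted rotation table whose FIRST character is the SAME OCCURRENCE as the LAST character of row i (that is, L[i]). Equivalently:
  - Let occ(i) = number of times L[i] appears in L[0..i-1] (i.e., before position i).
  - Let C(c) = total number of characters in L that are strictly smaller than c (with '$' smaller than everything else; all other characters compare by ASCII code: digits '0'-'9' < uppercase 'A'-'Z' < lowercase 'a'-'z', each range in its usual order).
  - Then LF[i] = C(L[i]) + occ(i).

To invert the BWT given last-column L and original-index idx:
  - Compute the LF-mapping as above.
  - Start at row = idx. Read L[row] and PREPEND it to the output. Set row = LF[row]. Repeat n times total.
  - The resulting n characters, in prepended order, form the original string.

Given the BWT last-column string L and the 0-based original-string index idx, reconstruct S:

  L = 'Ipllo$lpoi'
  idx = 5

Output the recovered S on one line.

LF mapping: 1 8 3 4 6 0 5 9 7 2
Walk LF starting at row 5, prepending L[row]:
  step 1: row=5, L[5]='$', prepend. Next row=LF[5]=0
  step 2: row=0, L[0]='I', prepend. Next row=LF[0]=1
  step 3: row=1, L[1]='p', prepend. Next row=LF[1]=8
  step 4: row=8, L[8]='o', prepend. Next row=LF[8]=7
  step 5: row=7, L[7]='p', prepend. Next row=LF[7]=9
  step 6: row=9, L[9]='i', prepend. Next row=LF[9]=2
  step 7: row=2, L[2]='l', prepend. Next row=LF[2]=3
  step 8: row=3, L[3]='l', prepend. Next row=LF[3]=4
  step 9: row=4, L[4]='o', prepend. Next row=LF[4]=6
  step 10: row=6, L[6]='l', prepend. Next row=LF[6]=5
Reversed output: lollipopI$

Answer: lollipopI$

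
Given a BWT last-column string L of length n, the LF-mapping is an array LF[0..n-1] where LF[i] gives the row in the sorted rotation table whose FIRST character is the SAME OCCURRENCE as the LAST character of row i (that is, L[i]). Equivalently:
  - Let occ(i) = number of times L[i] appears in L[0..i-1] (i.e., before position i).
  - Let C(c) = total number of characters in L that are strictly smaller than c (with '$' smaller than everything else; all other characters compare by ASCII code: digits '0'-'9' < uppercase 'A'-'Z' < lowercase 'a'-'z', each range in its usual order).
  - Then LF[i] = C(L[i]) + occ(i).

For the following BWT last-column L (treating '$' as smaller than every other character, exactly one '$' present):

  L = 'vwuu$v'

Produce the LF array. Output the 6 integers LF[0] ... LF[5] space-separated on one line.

Char counts: '$':1, 'u':2, 'v':2, 'w':1
C (first-col start): C('$')=0, C('u')=1, C('v')=3, C('w')=5
L[0]='v': occ=0, LF[0]=C('v')+0=3+0=3
L[1]='w': occ=0, LF[1]=C('w')+0=5+0=5
L[2]='u': occ=0, LF[2]=C('u')+0=1+0=1
L[3]='u': occ=1, LF[3]=C('u')+1=1+1=2
L[4]='$': occ=0, LF[4]=C('$')+0=0+0=0
L[5]='v': occ=1, LF[5]=C('v')+1=3+1=4

Answer: 3 5 1 2 0 4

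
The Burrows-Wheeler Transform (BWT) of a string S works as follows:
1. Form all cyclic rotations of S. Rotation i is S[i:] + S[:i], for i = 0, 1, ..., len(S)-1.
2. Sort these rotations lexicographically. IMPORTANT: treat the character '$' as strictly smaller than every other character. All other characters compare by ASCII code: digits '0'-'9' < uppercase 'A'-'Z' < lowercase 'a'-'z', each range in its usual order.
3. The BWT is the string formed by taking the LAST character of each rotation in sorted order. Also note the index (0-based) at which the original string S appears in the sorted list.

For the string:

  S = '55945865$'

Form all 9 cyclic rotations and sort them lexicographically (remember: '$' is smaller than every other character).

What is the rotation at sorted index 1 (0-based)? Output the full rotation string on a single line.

Answer: 45865$559

Derivation:
All 9 rotations (rotation i = S[i:]+S[:i]):
  rot[0] = 55945865$
  rot[1] = 5945865$5
  rot[2] = 945865$55
  rot[3] = 45865$559
  rot[4] = 5865$5594
  rot[5] = 865$55945
  rot[6] = 65$559458
  rot[7] = 5$5594586
  rot[8] = $55945865
Sorted (with $ < everything):
  sorted[0] = $55945865
  sorted[1] = 45865$559
  sorted[2] = 5$5594586
  sorted[3] = 55945865$
  sorted[4] = 5865$5594
  sorted[5] = 5945865$5
  sorted[6] = 65$559458
  sorted[7] = 865$55945
  sorted[8] = 945865$55
sorted[1] = 45865$559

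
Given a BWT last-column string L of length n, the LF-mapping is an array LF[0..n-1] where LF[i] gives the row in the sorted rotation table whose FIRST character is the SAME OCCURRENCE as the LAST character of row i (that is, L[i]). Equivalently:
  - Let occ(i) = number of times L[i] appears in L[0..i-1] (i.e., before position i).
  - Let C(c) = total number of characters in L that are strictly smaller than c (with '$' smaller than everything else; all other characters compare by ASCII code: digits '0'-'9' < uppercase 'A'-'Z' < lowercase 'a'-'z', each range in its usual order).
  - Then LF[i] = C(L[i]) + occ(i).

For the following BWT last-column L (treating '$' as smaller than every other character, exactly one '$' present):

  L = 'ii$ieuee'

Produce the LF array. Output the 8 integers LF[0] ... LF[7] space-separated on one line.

Answer: 4 5 0 6 1 7 2 3

Derivation:
Char counts: '$':1, 'e':3, 'i':3, 'u':1
C (first-col start): C('$')=0, C('e')=1, C('i')=4, C('u')=7
L[0]='i': occ=0, LF[0]=C('i')+0=4+0=4
L[1]='i': occ=1, LF[1]=C('i')+1=4+1=5
L[2]='$': occ=0, LF[2]=C('$')+0=0+0=0
L[3]='i': occ=2, LF[3]=C('i')+2=4+2=6
L[4]='e': occ=0, LF[4]=C('e')+0=1+0=1
L[5]='u': occ=0, LF[5]=C('u')+0=7+0=7
L[6]='e': occ=1, LF[6]=C('e')+1=1+1=2
L[7]='e': occ=2, LF[7]=C('e')+2=1+2=3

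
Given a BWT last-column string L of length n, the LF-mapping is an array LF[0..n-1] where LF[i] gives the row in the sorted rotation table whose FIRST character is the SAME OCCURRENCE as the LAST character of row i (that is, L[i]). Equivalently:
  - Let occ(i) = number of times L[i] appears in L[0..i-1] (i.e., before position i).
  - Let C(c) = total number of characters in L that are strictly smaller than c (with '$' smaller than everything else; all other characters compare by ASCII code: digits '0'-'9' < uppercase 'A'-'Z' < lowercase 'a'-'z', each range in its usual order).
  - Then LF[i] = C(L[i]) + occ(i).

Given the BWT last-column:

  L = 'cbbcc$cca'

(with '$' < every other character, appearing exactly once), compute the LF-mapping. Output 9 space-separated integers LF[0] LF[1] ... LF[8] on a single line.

Answer: 4 2 3 5 6 0 7 8 1

Derivation:
Char counts: '$':1, 'a':1, 'b':2, 'c':5
C (first-col start): C('$')=0, C('a')=1, C('b')=2, C('c')=4
L[0]='c': occ=0, LF[0]=C('c')+0=4+0=4
L[1]='b': occ=0, LF[1]=C('b')+0=2+0=2
L[2]='b': occ=1, LF[2]=C('b')+1=2+1=3
L[3]='c': occ=1, LF[3]=C('c')+1=4+1=5
L[4]='c': occ=2, LF[4]=C('c')+2=4+2=6
L[5]='$': occ=0, LF[5]=C('$')+0=0+0=0
L[6]='c': occ=3, LF[6]=C('c')+3=4+3=7
L[7]='c': occ=4, LF[7]=C('c')+4=4+4=8
L[8]='a': occ=0, LF[8]=C('a')+0=1+0=1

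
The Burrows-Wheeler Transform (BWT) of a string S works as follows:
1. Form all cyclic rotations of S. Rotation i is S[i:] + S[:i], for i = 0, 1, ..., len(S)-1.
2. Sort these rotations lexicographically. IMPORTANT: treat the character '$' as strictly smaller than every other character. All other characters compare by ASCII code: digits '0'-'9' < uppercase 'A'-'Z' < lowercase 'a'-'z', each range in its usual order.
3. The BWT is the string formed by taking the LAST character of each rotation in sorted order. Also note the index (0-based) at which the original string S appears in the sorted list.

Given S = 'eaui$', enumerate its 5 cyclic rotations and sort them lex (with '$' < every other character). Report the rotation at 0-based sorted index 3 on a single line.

All 5 rotations (rotation i = S[i:]+S[:i]):
  rot[0] = eaui$
  rot[1] = aui$e
  rot[2] = ui$ea
  rot[3] = i$eau
  rot[4] = $eaui
Sorted (with $ < everything):
  sorted[0] = $eaui
  sorted[1] = aui$e
  sorted[2] = eaui$
  sorted[3] = i$eau
  sorted[4] = ui$ea
sorted[3] = i$eau

Answer: i$eau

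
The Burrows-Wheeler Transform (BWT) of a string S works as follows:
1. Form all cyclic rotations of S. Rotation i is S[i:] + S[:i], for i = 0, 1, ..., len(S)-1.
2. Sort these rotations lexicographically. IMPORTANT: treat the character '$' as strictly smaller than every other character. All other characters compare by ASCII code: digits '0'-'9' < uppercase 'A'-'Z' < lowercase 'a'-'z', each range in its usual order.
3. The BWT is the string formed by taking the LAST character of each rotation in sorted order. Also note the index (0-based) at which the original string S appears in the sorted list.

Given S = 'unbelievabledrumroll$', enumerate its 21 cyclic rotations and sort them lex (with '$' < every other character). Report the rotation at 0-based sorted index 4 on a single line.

All 21 rotations (rotation i = S[i:]+S[:i]):
  rot[0] = unbelievabledrumroll$
  rot[1] = nbelievabledrumroll$u
  rot[2] = believabledrumroll$un
  rot[3] = elievabledrumroll$unb
  rot[4] = lievabledrumroll$unbe
  rot[5] = ievabledrumroll$unbel
  rot[6] = evabledrumroll$unbeli
  rot[7] = vabledrumroll$unbelie
  rot[8] = abledrumroll$unbeliev
  rot[9] = bledrumroll$unbelieva
  rot[10] = ledrumroll$unbelievab
  rot[11] = edrumroll$unbelievabl
  rot[12] = drumroll$unbelievable
  rot[13] = rumroll$unbelievabled
  rot[14] = umroll$unbelievabledr
  rot[15] = mroll$unbelievabledru
  rot[16] = roll$unbelievabledrum
  rot[17] = oll$unbelievabledrumr
  rot[18] = ll$unbelievabledrumro
  rot[19] = l$unbelievabledrumrol
  rot[20] = $unbelievabledrumroll
Sorted (with $ < everything):
  sorted[0] = $unbelievabledrumroll
  sorted[1] = abledrumroll$unbeliev
  sorted[2] = believabledrumroll$un
  sorted[3] = bledrumroll$unbelieva
  sorted[4] = drumroll$unbelievable
  sorted[5] = edrumroll$unbelievabl
  sorted[6] = elievabledrumroll$unb
  sorted[7] = evabledrumroll$unbeli
  sorted[8] = ievabledrumroll$unbel
  sorted[9] = l$unbelievabledrumrol
  sorted[10] = ledrumroll$unbelievab
  sorted[11] = lievabledrumroll$unbe
  sorted[12] = ll$unbelievabledrumro
  sorted[13] = mroll$unbelievabledru
  sorted[14] = nbelievabledrumroll$u
  sorted[15] = oll$unbelievabledrumr
  sorted[16] = roll$unbelievabledrum
  sorted[17] = rumroll$unbelievabled
  sorted[18] = umroll$unbelievabledr
  sorted[19] = unbelievabledrumroll$
  sorted[20] = vabledrumroll$unbelie
sorted[4] = drumroll$unbelievable

Answer: drumroll$unbelievable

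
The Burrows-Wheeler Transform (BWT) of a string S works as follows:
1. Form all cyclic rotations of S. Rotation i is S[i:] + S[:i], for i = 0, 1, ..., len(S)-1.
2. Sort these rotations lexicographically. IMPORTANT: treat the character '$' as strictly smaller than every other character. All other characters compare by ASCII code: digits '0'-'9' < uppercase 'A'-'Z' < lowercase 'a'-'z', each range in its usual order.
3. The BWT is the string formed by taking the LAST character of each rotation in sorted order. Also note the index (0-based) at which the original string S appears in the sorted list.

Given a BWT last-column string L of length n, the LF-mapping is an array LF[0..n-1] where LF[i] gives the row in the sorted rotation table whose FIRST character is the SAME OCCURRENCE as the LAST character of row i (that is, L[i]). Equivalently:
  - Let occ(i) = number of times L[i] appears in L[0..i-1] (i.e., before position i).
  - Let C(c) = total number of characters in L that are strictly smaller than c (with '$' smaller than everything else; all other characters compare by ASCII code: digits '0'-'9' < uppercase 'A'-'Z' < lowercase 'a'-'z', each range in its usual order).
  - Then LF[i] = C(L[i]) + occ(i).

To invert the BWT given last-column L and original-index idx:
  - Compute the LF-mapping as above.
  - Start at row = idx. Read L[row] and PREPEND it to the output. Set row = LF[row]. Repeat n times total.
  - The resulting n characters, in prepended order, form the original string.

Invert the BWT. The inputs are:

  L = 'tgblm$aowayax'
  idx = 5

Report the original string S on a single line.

Answer: galaxywombat$

Derivation:
LF mapping: 9 5 4 6 7 0 1 8 10 2 12 3 11
Walk LF starting at row 5, prepending L[row]:
  step 1: row=5, L[5]='$', prepend. Next row=LF[5]=0
  step 2: row=0, L[0]='t', prepend. Next row=LF[0]=9
  step 3: row=9, L[9]='a', prepend. Next row=LF[9]=2
  step 4: row=2, L[2]='b', prepend. Next row=LF[2]=4
  step 5: row=4, L[4]='m', prepend. Next row=LF[4]=7
  step 6: row=7, L[7]='o', prepend. Next row=LF[7]=8
  step 7: row=8, L[8]='w', prepend. Next row=LF[8]=10
  step 8: row=10, L[10]='y', prepend. Next row=LF[10]=12
  step 9: row=12, L[12]='x', prepend. Next row=LF[12]=11
  step 10: row=11, L[11]='a', prepend. Next row=LF[11]=3
  step 11: row=3, L[3]='l', prepend. Next row=LF[3]=6
  step 12: row=6, L[6]='a', prepend. Next row=LF[6]=1
  step 13: row=1, L[1]='g', prepend. Next row=LF[1]=5
Reversed output: galaxywombat$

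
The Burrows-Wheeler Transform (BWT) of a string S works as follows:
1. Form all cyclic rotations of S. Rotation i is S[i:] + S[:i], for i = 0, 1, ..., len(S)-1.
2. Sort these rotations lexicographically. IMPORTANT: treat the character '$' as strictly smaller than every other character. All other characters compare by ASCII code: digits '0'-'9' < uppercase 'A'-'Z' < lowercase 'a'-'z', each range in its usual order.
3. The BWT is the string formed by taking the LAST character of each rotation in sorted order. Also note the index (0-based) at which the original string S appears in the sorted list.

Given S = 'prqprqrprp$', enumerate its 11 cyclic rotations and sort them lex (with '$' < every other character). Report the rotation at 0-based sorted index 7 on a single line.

All 11 rotations (rotation i = S[i:]+S[:i]):
  rot[0] = prqprqrprp$
  rot[1] = rqprqrprp$p
  rot[2] = qprqrprp$pr
  rot[3] = prqrprp$prq
  rot[4] = rqrprp$prqp
  rot[5] = qrprp$prqpr
  rot[6] = rprp$prqprq
  rot[7] = prp$prqprqr
  rot[8] = rp$prqprqrp
  rot[9] = p$prqprqrpr
  rot[10] = $prqprqrprp
Sorted (with $ < everything):
  sorted[0] = $prqprqrprp
  sorted[1] = p$prqprqrpr
  sorted[2] = prp$prqprqr
  sorted[3] = prqprqrprp$
  sorted[4] = prqrprp$prq
  sorted[5] = qprqrprp$pr
  sorted[6] = qrprp$prqpr
  sorted[7] = rp$prqprqrp
  sorted[8] = rprp$prqprq
  sorted[9] = rqprqrprp$p
  sorted[10] = rqrprp$prqp
sorted[7] = rp$prqprqrp

Answer: rp$prqprqrp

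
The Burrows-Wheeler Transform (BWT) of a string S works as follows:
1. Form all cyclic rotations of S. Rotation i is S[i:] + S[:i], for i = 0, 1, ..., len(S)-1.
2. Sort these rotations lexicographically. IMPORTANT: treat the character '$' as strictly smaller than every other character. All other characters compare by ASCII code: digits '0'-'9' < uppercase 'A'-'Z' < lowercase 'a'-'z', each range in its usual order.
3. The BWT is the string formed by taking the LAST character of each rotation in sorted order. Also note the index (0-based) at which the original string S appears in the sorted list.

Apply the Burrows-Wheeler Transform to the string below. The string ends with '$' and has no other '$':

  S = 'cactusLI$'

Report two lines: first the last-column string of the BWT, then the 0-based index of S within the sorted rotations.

Answer: ILsc$auct
4

Derivation:
All 9 rotations (rotation i = S[i:]+S[:i]):
  rot[0] = cactusLI$
  rot[1] = actusLI$c
  rot[2] = ctusLI$ca
  rot[3] = tusLI$cac
  rot[4] = usLI$cact
  rot[5] = sLI$cactu
  rot[6] = LI$cactus
  rot[7] = I$cactusL
  rot[8] = $cactusLI
Sorted (with $ < everything):
  sorted[0] = $cactusLI  (last char: 'I')
  sorted[1] = I$cactusL  (last char: 'L')
  sorted[2] = LI$cactus  (last char: 's')
  sorted[3] = actusLI$c  (last char: 'c')
  sorted[4] = cactusLI$  (last char: '$')
  sorted[5] = ctusLI$ca  (last char: 'a')
  sorted[6] = sLI$cactu  (last char: 'u')
  sorted[7] = tusLI$cac  (last char: 'c')
  sorted[8] = usLI$cact  (last char: 't')
Last column: ILsc$auct
Original string S is at sorted index 4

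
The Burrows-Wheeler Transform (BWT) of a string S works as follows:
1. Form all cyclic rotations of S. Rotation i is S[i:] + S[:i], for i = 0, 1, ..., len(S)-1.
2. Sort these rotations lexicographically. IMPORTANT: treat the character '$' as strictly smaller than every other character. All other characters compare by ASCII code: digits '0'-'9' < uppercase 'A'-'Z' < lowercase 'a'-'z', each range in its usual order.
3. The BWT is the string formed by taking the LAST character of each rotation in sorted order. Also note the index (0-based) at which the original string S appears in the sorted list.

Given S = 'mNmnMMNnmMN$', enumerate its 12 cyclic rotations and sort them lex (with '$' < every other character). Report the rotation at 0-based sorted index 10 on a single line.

Answer: nMMNnmMN$mNm

Derivation:
All 12 rotations (rotation i = S[i:]+S[:i]):
  rot[0] = mNmnMMNnmMN$
  rot[1] = NmnMMNnmMN$m
  rot[2] = mnMMNnmMN$mN
  rot[3] = nMMNnmMN$mNm
  rot[4] = MMNnmMN$mNmn
  rot[5] = MNnmMN$mNmnM
  rot[6] = NnmMN$mNmnMM
  rot[7] = nmMN$mNmnMMN
  rot[8] = mMN$mNmnMMNn
  rot[9] = MN$mNmnMMNnm
  rot[10] = N$mNmnMMNnmM
  rot[11] = $mNmnMMNnmMN
Sorted (with $ < everything):
  sorted[0] = $mNmnMMNnmMN
  sorted[1] = MMNnmMN$mNmn
  sorted[2] = MN$mNmnMMNnm
  sorted[3] = MNnmMN$mNmnM
  sorted[4] = N$mNmnMMNnmM
  sorted[5] = NmnMMNnmMN$m
  sorted[6] = NnmMN$mNmnMM
  sorted[7] = mMN$mNmnMMNn
  sorted[8] = mNmnMMNnmMN$
  sorted[9] = mnMMNnmMN$mN
  sorted[10] = nMMNnmMN$mNm
  sorted[11] = nmMN$mNmnMMN
sorted[10] = nMMNnmMN$mNm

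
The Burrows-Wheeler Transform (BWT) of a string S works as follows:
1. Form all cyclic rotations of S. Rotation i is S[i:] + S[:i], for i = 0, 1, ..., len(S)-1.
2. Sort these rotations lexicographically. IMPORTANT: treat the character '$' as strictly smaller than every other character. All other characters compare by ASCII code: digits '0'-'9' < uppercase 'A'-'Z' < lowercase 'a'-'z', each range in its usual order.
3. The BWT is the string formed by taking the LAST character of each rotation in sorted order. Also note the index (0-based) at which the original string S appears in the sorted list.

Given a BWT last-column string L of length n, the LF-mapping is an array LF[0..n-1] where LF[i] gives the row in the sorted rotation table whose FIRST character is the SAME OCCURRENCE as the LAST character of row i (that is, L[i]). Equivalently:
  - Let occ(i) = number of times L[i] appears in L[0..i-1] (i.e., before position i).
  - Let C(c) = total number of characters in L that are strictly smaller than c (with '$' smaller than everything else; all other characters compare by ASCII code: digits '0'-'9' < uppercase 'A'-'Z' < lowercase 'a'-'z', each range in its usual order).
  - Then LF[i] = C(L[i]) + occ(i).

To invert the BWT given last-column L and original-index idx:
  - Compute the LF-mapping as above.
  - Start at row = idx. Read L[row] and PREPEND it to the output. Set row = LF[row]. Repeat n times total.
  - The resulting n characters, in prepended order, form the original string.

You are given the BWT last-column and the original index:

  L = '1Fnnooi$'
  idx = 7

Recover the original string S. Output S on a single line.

Answer: onionF1$

Derivation:
LF mapping: 1 2 4 5 6 7 3 0
Walk LF starting at row 7, prepending L[row]:
  step 1: row=7, L[7]='$', prepend. Next row=LF[7]=0
  step 2: row=0, L[0]='1', prepend. Next row=LF[0]=1
  step 3: row=1, L[1]='F', prepend. Next row=LF[1]=2
  step 4: row=2, L[2]='n', prepend. Next row=LF[2]=4
  step 5: row=4, L[4]='o', prepend. Next row=LF[4]=6
  step 6: row=6, L[6]='i', prepend. Next row=LF[6]=3
  step 7: row=3, L[3]='n', prepend. Next row=LF[3]=5
  step 8: row=5, L[5]='o', prepend. Next row=LF[5]=7
Reversed output: onionF1$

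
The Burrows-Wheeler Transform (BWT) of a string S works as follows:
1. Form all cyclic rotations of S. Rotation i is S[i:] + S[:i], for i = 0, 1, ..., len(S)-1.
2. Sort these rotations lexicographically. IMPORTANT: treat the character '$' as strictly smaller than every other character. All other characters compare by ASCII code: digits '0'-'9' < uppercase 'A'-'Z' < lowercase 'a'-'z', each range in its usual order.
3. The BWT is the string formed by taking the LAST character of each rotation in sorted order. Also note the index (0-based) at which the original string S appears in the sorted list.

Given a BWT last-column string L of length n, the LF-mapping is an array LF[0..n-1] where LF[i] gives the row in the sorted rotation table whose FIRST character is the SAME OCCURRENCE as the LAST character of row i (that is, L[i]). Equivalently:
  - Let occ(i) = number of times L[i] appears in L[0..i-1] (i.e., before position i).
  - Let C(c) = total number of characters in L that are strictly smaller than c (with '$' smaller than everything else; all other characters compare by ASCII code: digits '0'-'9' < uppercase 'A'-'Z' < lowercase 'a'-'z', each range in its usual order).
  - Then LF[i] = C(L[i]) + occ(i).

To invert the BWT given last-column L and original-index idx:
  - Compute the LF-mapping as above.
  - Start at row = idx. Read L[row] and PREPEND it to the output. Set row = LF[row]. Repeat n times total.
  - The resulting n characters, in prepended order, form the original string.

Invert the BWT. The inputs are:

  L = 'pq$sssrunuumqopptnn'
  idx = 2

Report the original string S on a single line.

Answer: nptupsosnuqsnuqmrp$

Derivation:
LF mapping: 6 9 0 12 13 14 11 16 2 17 18 1 10 5 7 8 15 3 4
Walk LF starting at row 2, prepending L[row]:
  step 1: row=2, L[2]='$', prepend. Next row=LF[2]=0
  step 2: row=0, L[0]='p', prepend. Next row=LF[0]=6
  step 3: row=6, L[6]='r', prepend. Next row=LF[6]=11
  step 4: row=11, L[11]='m', prepend. Next row=LF[11]=1
  step 5: row=1, L[1]='q', prepend. Next row=LF[1]=9
  step 6: row=9, L[9]='u', prepend. Next row=LF[9]=17
  step 7: row=17, L[17]='n', prepend. Next row=LF[17]=3
  step 8: row=3, L[3]='s', prepend. Next row=LF[3]=12
  step 9: row=12, L[12]='q', prepend. Next row=LF[12]=10
  step 10: row=10, L[10]='u', prepend. Next row=LF[10]=18
  step 11: row=18, L[18]='n', prepend. Next row=LF[18]=4
  step 12: row=4, L[4]='s', prepend. Next row=LF[4]=13
  step 13: row=13, L[13]='o', prepend. Next row=LF[13]=5
  step 14: row=5, L[5]='s', prepend. Next row=LF[5]=14
  step 15: row=14, L[14]='p', prepend. Next row=LF[14]=7
  step 16: row=7, L[7]='u', prepend. Next row=LF[7]=16
  step 17: row=16, L[16]='t', prepend. Next row=LF[16]=15
  step 18: row=15, L[15]='p', prepend. Next row=LF[15]=8
  step 19: row=8, L[8]='n', prepend. Next row=LF[8]=2
Reversed output: nptupsosnuqsnuqmrp$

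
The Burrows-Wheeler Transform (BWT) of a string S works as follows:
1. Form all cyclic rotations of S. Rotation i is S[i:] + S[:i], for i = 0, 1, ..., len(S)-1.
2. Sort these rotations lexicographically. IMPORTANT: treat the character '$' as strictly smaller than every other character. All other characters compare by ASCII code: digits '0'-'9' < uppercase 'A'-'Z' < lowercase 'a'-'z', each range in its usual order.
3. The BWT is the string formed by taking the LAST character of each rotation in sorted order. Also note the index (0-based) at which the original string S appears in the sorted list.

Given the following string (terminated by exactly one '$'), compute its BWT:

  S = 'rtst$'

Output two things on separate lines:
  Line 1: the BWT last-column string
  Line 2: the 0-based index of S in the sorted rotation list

Answer: t$tsr
1

Derivation:
All 5 rotations (rotation i = S[i:]+S[:i]):
  rot[0] = rtst$
  rot[1] = tst$r
  rot[2] = st$rt
  rot[3] = t$rts
  rot[4] = $rtst
Sorted (with $ < everything):
  sorted[0] = $rtst  (last char: 't')
  sorted[1] = rtst$  (last char: '$')
  sorted[2] = st$rt  (last char: 't')
  sorted[3] = t$rts  (last char: 's')
  sorted[4] = tst$r  (last char: 'r')
Last column: t$tsr
Original string S is at sorted index 1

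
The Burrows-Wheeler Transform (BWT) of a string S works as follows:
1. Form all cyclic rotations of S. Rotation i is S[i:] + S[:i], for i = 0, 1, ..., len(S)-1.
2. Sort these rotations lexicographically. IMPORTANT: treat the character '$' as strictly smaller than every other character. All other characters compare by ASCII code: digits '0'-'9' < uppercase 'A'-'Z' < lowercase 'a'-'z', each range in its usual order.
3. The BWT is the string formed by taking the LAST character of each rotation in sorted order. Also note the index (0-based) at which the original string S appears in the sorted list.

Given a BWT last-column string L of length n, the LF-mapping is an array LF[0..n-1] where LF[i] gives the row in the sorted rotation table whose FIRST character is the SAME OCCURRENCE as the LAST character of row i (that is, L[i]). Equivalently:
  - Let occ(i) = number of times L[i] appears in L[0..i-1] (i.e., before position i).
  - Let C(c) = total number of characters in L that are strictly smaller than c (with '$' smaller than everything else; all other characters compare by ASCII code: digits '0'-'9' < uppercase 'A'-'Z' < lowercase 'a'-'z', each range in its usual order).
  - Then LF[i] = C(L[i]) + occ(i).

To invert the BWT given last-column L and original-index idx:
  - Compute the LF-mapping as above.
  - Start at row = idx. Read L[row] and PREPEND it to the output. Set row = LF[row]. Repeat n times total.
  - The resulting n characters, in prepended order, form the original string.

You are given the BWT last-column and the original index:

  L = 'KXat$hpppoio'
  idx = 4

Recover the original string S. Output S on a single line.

LF mapping: 1 2 3 11 0 4 8 9 10 6 5 7
Walk LF starting at row 4, prepending L[row]:
  step 1: row=4, L[4]='$', prepend. Next row=LF[4]=0
  step 2: row=0, L[0]='K', prepend. Next row=LF[0]=1
  step 3: row=1, L[1]='X', prepend. Next row=LF[1]=2
  step 4: row=2, L[2]='a', prepend. Next row=LF[2]=3
  step 5: row=3, L[3]='t', prepend. Next row=LF[3]=11
  step 6: row=11, L[11]='o', prepend. Next row=LF[11]=7
  step 7: row=7, L[7]='p', prepend. Next row=LF[7]=9
  step 8: row=9, L[9]='o', prepend. Next row=LF[9]=6
  step 9: row=6, L[6]='p', prepend. Next row=LF[6]=8
  step 10: row=8, L[8]='p', prepend. Next row=LF[8]=10
  step 11: row=10, L[10]='i', prepend. Next row=LF[10]=5
  step 12: row=5, L[5]='h', prepend. Next row=LF[5]=4
Reversed output: hippopotaXK$

Answer: hippopotaXK$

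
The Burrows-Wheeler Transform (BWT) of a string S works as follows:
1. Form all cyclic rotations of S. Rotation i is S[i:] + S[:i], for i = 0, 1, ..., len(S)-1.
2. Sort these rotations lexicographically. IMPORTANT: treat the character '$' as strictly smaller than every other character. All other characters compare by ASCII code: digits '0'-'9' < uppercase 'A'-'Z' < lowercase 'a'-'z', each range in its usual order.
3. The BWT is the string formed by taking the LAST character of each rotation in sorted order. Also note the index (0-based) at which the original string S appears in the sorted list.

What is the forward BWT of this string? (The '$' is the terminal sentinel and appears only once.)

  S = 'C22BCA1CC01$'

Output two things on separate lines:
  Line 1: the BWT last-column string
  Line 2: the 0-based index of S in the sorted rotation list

All 12 rotations (rotation i = S[i:]+S[:i]):
  rot[0] = C22BCA1CC01$
  rot[1] = 22BCA1CC01$C
  rot[2] = 2BCA1CC01$C2
  rot[3] = BCA1CC01$C22
  rot[4] = CA1CC01$C22B
  rot[5] = A1CC01$C22BC
  rot[6] = 1CC01$C22BCA
  rot[7] = CC01$C22BCA1
  rot[8] = C01$C22BCA1C
  rot[9] = 01$C22BCA1CC
  rot[10] = 1$C22BCA1CC0
  rot[11] = $C22BCA1CC01
Sorted (with $ < everything):
  sorted[0] = $C22BCA1CC01  (last char: '1')
  sorted[1] = 01$C22BCA1CC  (last char: 'C')
  sorted[2] = 1$C22BCA1CC0  (last char: '0')
  sorted[3] = 1CC01$C22BCA  (last char: 'A')
  sorted[4] = 22BCA1CC01$C  (last char: 'C')
  sorted[5] = 2BCA1CC01$C2  (last char: '2')
  sorted[6] = A1CC01$C22BC  (last char: 'C')
  sorted[7] = BCA1CC01$C22  (last char: '2')
  sorted[8] = C01$C22BCA1C  (last char: 'C')
  sorted[9] = C22BCA1CC01$  (last char: '$')
  sorted[10] = CA1CC01$C22B  (last char: 'B')
  sorted[11] = CC01$C22BCA1  (last char: '1')
Last column: 1C0AC2C2C$B1
Original string S is at sorted index 9

Answer: 1C0AC2C2C$B1
9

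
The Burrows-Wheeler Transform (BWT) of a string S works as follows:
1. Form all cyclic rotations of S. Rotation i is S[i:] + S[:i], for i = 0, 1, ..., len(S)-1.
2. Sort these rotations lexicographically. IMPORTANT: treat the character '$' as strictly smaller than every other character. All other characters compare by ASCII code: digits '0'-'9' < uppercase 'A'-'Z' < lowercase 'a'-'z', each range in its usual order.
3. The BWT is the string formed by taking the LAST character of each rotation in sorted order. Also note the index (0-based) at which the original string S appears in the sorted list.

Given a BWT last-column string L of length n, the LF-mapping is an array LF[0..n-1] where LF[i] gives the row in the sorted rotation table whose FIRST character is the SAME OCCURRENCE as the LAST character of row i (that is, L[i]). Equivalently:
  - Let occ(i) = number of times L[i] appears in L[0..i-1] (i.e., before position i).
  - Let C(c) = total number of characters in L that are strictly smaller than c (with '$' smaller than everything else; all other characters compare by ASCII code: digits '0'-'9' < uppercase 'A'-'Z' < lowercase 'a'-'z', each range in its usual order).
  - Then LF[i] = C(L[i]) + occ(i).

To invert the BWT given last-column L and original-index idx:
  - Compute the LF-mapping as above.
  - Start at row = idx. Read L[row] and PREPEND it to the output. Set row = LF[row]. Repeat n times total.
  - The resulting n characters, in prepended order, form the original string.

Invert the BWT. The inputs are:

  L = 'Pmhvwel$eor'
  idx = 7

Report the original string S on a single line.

Answer: overwhelmP$

Derivation:
LF mapping: 1 6 4 9 10 2 5 0 3 7 8
Walk LF starting at row 7, prepending L[row]:
  step 1: row=7, L[7]='$', prepend. Next row=LF[7]=0
  step 2: row=0, L[0]='P', prepend. Next row=LF[0]=1
  step 3: row=1, L[1]='m', prepend. Next row=LF[1]=6
  step 4: row=6, L[6]='l', prepend. Next row=LF[6]=5
  step 5: row=5, L[5]='e', prepend. Next row=LF[5]=2
  step 6: row=2, L[2]='h', prepend. Next row=LF[2]=4
  step 7: row=4, L[4]='w', prepend. Next row=LF[4]=10
  step 8: row=10, L[10]='r', prepend. Next row=LF[10]=8
  step 9: row=8, L[8]='e', prepend. Next row=LF[8]=3
  step 10: row=3, L[3]='v', prepend. Next row=LF[3]=9
  step 11: row=9, L[9]='o', prepend. Next row=LF[9]=7
Reversed output: overwhelmP$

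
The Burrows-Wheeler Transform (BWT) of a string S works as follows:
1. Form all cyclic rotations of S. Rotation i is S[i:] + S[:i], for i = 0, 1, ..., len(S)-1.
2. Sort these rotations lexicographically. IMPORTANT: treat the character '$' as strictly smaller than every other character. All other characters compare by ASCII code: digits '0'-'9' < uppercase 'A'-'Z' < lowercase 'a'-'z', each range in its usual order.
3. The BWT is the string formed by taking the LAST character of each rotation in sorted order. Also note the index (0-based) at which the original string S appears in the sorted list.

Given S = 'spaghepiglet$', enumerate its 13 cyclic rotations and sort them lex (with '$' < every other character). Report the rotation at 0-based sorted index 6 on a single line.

Answer: hepiglet$spag

Derivation:
All 13 rotations (rotation i = S[i:]+S[:i]):
  rot[0] = spaghepiglet$
  rot[1] = paghepiglet$s
  rot[2] = aghepiglet$sp
  rot[3] = ghepiglet$spa
  rot[4] = hepiglet$spag
  rot[5] = epiglet$spagh
  rot[6] = piglet$spaghe
  rot[7] = iglet$spaghep
  rot[8] = glet$spaghepi
  rot[9] = let$spaghepig
  rot[10] = et$spaghepigl
  rot[11] = t$spaghepigle
  rot[12] = $spaghepiglet
Sorted (with $ < everything):
  sorted[0] = $spaghepiglet
  sorted[1] = aghepiglet$sp
  sorted[2] = epiglet$spagh
  sorted[3] = et$spaghepigl
  sorted[4] = ghepiglet$spa
  sorted[5] = glet$spaghepi
  sorted[6] = hepiglet$spag
  sorted[7] = iglet$spaghep
  sorted[8] = let$spaghepig
  sorted[9] = paghepiglet$s
  sorted[10] = piglet$spaghe
  sorted[11] = spaghepiglet$
  sorted[12] = t$spaghepigle
sorted[6] = hepiglet$spag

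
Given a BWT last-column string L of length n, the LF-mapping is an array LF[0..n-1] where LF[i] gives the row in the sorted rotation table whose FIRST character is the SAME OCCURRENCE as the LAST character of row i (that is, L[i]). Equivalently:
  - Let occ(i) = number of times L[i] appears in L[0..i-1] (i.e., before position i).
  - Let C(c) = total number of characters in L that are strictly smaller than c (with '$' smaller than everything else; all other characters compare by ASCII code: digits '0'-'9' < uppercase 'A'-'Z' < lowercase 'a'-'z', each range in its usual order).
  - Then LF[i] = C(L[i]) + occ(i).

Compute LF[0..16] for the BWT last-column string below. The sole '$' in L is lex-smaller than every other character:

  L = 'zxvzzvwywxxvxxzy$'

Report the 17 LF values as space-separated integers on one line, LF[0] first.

Char counts: '$':1, 'v':3, 'w':2, 'x':5, 'y':2, 'z':4
C (first-col start): C('$')=0, C('v')=1, C('w')=4, C('x')=6, C('y')=11, C('z')=13
L[0]='z': occ=0, LF[0]=C('z')+0=13+0=13
L[1]='x': occ=0, LF[1]=C('x')+0=6+0=6
L[2]='v': occ=0, LF[2]=C('v')+0=1+0=1
L[3]='z': occ=1, LF[3]=C('z')+1=13+1=14
L[4]='z': occ=2, LF[4]=C('z')+2=13+2=15
L[5]='v': occ=1, LF[5]=C('v')+1=1+1=2
L[6]='w': occ=0, LF[6]=C('w')+0=4+0=4
L[7]='y': occ=0, LF[7]=C('y')+0=11+0=11
L[8]='w': occ=1, LF[8]=C('w')+1=4+1=5
L[9]='x': occ=1, LF[9]=C('x')+1=6+1=7
L[10]='x': occ=2, LF[10]=C('x')+2=6+2=8
L[11]='v': occ=2, LF[11]=C('v')+2=1+2=3
L[12]='x': occ=3, LF[12]=C('x')+3=6+3=9
L[13]='x': occ=4, LF[13]=C('x')+4=6+4=10
L[14]='z': occ=3, LF[14]=C('z')+3=13+3=16
L[15]='y': occ=1, LF[15]=C('y')+1=11+1=12
L[16]='$': occ=0, LF[16]=C('$')+0=0+0=0

Answer: 13 6 1 14 15 2 4 11 5 7 8 3 9 10 16 12 0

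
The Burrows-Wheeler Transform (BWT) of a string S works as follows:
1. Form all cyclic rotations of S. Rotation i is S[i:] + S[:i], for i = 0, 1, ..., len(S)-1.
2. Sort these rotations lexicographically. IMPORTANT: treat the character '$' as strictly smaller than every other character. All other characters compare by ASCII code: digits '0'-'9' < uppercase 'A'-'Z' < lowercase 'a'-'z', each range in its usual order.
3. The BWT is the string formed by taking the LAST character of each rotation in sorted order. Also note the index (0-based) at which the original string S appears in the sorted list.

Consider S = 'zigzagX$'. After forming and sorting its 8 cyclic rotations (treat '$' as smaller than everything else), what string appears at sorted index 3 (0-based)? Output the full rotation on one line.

Answer: gX$zigza

Derivation:
All 8 rotations (rotation i = S[i:]+S[:i]):
  rot[0] = zigzagX$
  rot[1] = igzagX$z
  rot[2] = gzagX$zi
  rot[3] = zagX$zig
  rot[4] = agX$zigz
  rot[5] = gX$zigza
  rot[6] = X$zigzag
  rot[7] = $zigzagX
Sorted (with $ < everything):
  sorted[0] = $zigzagX
  sorted[1] = X$zigzag
  sorted[2] = agX$zigz
  sorted[3] = gX$zigza
  sorted[4] = gzagX$zi
  sorted[5] = igzagX$z
  sorted[6] = zagX$zig
  sorted[7] = zigzagX$
sorted[3] = gX$zigza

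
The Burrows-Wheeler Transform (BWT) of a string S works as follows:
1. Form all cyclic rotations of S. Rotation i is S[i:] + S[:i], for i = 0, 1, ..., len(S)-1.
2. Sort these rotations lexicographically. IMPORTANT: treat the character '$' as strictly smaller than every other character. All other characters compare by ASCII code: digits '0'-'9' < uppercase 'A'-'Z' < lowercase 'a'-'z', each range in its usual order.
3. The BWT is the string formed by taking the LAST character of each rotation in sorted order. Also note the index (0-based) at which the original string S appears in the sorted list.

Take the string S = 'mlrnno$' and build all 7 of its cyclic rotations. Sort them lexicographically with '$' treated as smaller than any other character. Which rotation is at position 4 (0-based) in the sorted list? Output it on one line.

Answer: no$mlrn

Derivation:
All 7 rotations (rotation i = S[i:]+S[:i]):
  rot[0] = mlrnno$
  rot[1] = lrnno$m
  rot[2] = rnno$ml
  rot[3] = nno$mlr
  rot[4] = no$mlrn
  rot[5] = o$mlrnn
  rot[6] = $mlrnno
Sorted (with $ < everything):
  sorted[0] = $mlrnno
  sorted[1] = lrnno$m
  sorted[2] = mlrnno$
  sorted[3] = nno$mlr
  sorted[4] = no$mlrn
  sorted[5] = o$mlrnn
  sorted[6] = rnno$ml
sorted[4] = no$mlrn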